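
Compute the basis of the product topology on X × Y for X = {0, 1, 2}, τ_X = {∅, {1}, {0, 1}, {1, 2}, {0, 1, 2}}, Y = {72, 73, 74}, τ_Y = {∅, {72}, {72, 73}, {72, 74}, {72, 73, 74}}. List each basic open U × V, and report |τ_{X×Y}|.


Basis B = {∅ × ∅, {1} × {72}, {0, 1} × {72}, {1} × {72, 73}, {1} × {72, 74}, {1, 2} × {72}, {0, 1, 2} × {72}, {1} × {72, 73, 74}, {0, 1} × {72, 73}, {0, 1} × {72, 74}, {1, 2} × {72, 73}, {1, 2} × {72, 74}, {0, 1} × {72, 73, 74}, {0, 1, 2} × {72, 73}, {0, 1, 2} × {72, 74}, {1, 2} × {72, 73, 74}, {0, 1, 2} × {72, 73, 74}}; |τ_{X×Y}| = 48.

Enumerate products U × V with U ∈ τ_X, V ∈ τ_Y (deduplicated):
  ∅ × ∅ = {} (∅)
  {1} × {72} = {(1,72)}
  {0, 1} × {72} = {(0,72), (1,72)}
  {1} × {72, 73} = {(1,72), (1,73)}
  {1} × {72, 74} = {(1,72), (1,74)}
  {1, 2} × {72} = {(1,72), (2,72)}
  {0, 1, 2} × {72} = {(0,72), (1,72), (2,72)}
  {1} × {72, 73, 74} = {(1,72), (1,73), (1,74)}
  {0, 1} × {72, 73} = {(0,72), (0,73), (1,72), (1,73)}
  {0, 1} × {72, 74} = {(0,72), (0,74), (1,72), (1,74)}
  {1, 2} × {72, 73} = {(1,72), (1,73), (2,72), (2,73)}
  {1, 2} × {72, 74} = {(1,72), (1,74), (2,72), (2,74)}
  {0, 1} × {72, 73, 74} = {(0,72), (0,73), (0,74), (1,72), (1,73), (1,74)}
  {0, 1, 2} × {72, 73} = {(0,72), (0,73), (1,72), (1,73), (2,72), (2,73)}
  {0, 1, 2} × {72, 74} = {(0,72), (0,74), (1,72), (1,74), (2,72), (2,74)}
  {1, 2} × {72, 73, 74} = {(1,72), (1,73), (1,74), (2,72), (2,73), (2,74)}
  {0, 1, 2} × {72, 73, 74} = {(0,72), (0,73), (0,74), (1,72), (1,73), (1,74), (2,72), (2,73), (2,74)}
These 17 distinct sets form the basis B.
Close under arbitrary unions to get τ_{X×Y}; counting gives |τ_{X×Y}| = 48.


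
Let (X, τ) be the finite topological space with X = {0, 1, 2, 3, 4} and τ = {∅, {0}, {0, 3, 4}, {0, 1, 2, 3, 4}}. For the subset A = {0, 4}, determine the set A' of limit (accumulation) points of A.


A' = {1, 2, 3, 4}

For each x ∈ X, list the open sets U ∈ τ with x ∈ U, then check whether U ∩ (A ∖ {x}) ≠ ∅ for every such U.
  x = 0: open {0} ∋ x has {0} ∩ (A ∖ {0}) = ∅, so x is NOT a limit point.
  x = 1: opens ∋ x are {0, 1, 2, 3, 4}; each meets A ∖ {1}, so x IS a limit point.
  x = 2: opens ∋ x are {0, 1, 2, 3, 4}; each meets A ∖ {2}, so x IS a limit point.
  x = 3: opens ∋ x are {0, 3, 4}, {0, 1, 2, 3, 4}; each meets A ∖ {3}, so x IS a limit point.
  x = 4: opens ∋ x are {0, 3, 4}, {0, 1, 2, 3, 4}; each meets A ∖ {4}, so x IS a limit point.
Collecting: A' = {1, 2, 3, 4}.


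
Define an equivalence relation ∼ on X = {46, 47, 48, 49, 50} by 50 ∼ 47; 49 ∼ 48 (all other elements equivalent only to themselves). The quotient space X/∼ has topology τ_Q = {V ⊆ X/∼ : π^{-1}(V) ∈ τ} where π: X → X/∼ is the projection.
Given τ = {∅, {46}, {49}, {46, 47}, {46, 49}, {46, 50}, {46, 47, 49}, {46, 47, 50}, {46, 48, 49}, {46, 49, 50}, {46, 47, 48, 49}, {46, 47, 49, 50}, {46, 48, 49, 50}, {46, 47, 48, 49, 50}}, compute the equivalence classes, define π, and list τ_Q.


X/∼ = {[46], [47=50], [48=49]}; |τ_Q| = 5.

Equivalence classes: [46], [47=50], [48=49].
Quotient map π: X → X/∼ sends 46 ↦ [46], 47 ↦ [47=50], 48 ↦ [48=49], 49 ↦ [48=49], 50 ↦ [47=50].
For each subset V ⊆ X/∼, compute π^{-1}(V) ⊆ X and check whether π^{-1}(V) ∈ τ. V is open in τ_Q iff π^{-1}(V) ∈ τ.
  V = {}: π^{-1}(V) = ∅ ∈ τ ✓.
  V = {[46]}: π^{-1}(V) = {46} ∈ τ ✓.
  V = {[47=50]}: π^{-1}(V) = {47, 50} ∉ τ ✗.
  V = {[46], [47=50]}: π^{-1}(V) = {46, 47, 50} ∈ τ ✓.
  V = {[48=49]}: π^{-1}(V) = {48, 49} ∉ τ ✗.
  V = {[46], [48=49]}: π^{-1}(V) = {46, 48, 49} ∈ τ ✓.
  V = {[47=50], [48=49]}: π^{-1}(V) = {47, 48, 49, 50} ∉ τ ✗.
  V = {[46], [47=50], [48=49]}: π^{-1}(V) = {46, 47, 48, 49, 50} ∈ τ ✓.
Open sets in the quotient: τ_Q = {{}, {[46]}, {[46], [47=50]}, {[46], [48=49]}, {[46], [47=50], [48=49]}} (5 elements).


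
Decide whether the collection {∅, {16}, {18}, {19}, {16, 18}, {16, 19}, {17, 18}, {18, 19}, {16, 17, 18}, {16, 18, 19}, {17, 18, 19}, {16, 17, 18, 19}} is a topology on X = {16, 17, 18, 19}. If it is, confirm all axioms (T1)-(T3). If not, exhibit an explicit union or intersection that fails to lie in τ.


τ IS a topology on X.

Axiom (T1): ∅ ∈ τ? Yes; X ∈ τ? Yes.
Axiom (T2/T3): check pairwise unions and intersections of members of τ.
All pairwise intersections and unions checked — each lies in τ. Therefore τ satisfies (T1), (T2), (T3): it IS a topology on X.


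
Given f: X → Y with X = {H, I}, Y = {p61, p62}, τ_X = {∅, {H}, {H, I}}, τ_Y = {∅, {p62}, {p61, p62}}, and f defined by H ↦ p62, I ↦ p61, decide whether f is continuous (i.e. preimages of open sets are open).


f IS continuous.

Compute f^{-1}(U) for each U ∈ τ_Y:
  U = ∅: f^{-1}(U) = ∅ ∈ τ_X ✓.
  U = {p62}: f^{-1}(U) = {H} ∈ τ_X ✓.
  U = {p61, p62}: f^{-1}(U) = {H, I} ∈ τ_X ✓.
Every preimage lies in τ_X, so f IS continuous.


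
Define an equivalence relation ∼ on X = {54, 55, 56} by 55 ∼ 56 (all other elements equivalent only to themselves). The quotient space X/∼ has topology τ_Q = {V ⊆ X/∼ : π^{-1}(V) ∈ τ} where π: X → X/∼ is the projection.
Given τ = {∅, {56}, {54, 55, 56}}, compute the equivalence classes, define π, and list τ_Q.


X/∼ = {[54], [55=56]}; |τ_Q| = 2.

Equivalence classes: [54], [55=56].
Quotient map π: X → X/∼ sends 54 ↦ [54], 55 ↦ [55=56], 56 ↦ [55=56].
For each subset V ⊆ X/∼, compute π^{-1}(V) ⊆ X and check whether π^{-1}(V) ∈ τ. V is open in τ_Q iff π^{-1}(V) ∈ τ.
  V = {}: π^{-1}(V) = ∅ ∈ τ ✓.
  V = {[54]}: π^{-1}(V) = {54} ∉ τ ✗.
  V = {[55=56]}: π^{-1}(V) = {55, 56} ∉ τ ✗.
  V = {[54], [55=56]}: π^{-1}(V) = {54, 55, 56} ∈ τ ✓.
Open sets in the quotient: τ_Q = {{}, {[54], [55=56]}} (2 elements).


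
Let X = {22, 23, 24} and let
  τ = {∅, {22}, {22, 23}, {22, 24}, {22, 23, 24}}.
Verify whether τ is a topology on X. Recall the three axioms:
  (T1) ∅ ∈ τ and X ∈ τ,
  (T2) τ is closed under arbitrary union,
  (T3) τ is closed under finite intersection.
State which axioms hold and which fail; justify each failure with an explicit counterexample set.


τ IS a topology on X.

Axiom (T1): ∅ ∈ τ? Yes; X ∈ τ? Yes.
Axiom (T2/T3): check pairwise unions and intersections of members of τ.
All pairwise intersections and unions checked — each lies in τ. Therefore τ satisfies (T1), (T2), (T3): it IS a topology on X.


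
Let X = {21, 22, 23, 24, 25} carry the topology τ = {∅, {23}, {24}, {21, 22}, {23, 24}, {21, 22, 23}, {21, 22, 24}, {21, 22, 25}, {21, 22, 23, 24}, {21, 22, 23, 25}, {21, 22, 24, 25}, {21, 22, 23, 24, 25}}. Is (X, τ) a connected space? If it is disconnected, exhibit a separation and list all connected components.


(X, τ) is disconnected; components = [{23}, {24}, {21, 22, 25}].

Find clopen sets (U ∈ τ with X ∖ U ∈ τ):
  U = ∅, X ∖ U = {21, 22, 23, 24, 25} — both open, so U is clopen.
  U = {23}, X ∖ U = {21, 22, 24, 25} — both open, so U is clopen.
  U = {24}, X ∖ U = {21, 22, 23, 25} — both open, so U is clopen.
  U = {23, 24}, X ∖ U = {21, 22, 25} — both open, so U is clopen.
  U = {21, 22, 25}, X ∖ U = {23, 24} — both open, so U is clopen.
  U = {21, 22, 23, 25}, X ∖ U = {24} — both open, so U is clopen.
  U = {21, 22, 24, 25}, X ∖ U = {23} — both open, so U is clopen.
  U = {21, 22, 23, 24, 25}, X ∖ U = ∅ — both open, so U is clopen.
Nontrivial clopen(s) exist: e.g. {23}. So (X, τ) is disconnected.
Compute connected components by grouping points that agree on all clopens:
  component: {23}
  component: {24}
  component: {21, 22, 25}


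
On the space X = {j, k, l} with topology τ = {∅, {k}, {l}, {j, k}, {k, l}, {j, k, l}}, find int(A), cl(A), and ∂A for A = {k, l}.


int(A) = {k, l}, cl(A) = {j, k, l}, ∂A = {j}.

Closed sets in (X, τ) are complements of opens:
  closed(X, τ) = {∅, {j}, {l}, {j, k}, {j, l}, {j, k, l}}.
int(A) = ⋃ {U ∈ τ : U ⊆ A}. Opens contained in A: ∅, {k}, {l}, {k, l}.
Taking the union of these: int(A) = {k, l}.
cl(A) = ⋂ {C closed : A ⊆ C}. Closed sets containing A: {j, k, l}.
Intersecting these: cl(A) = {j, k, l}.
∂A = cl(A) ∖ int(A) = {j, k, l} ∖ {k, l} = {j}.


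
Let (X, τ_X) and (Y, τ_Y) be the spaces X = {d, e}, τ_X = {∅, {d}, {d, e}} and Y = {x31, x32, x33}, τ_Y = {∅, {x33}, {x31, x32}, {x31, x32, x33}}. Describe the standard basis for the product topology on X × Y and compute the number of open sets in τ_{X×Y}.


Basis B = {∅ × ∅, {d} × {x33}, {d} × {x31, x32}, {d, e} × {x33}, {d} × {x31, x32, x33}, {d, e} × {x31, x32}, {d, e} × {x31, x32, x33}}; |τ_{X×Y}| = 9.

Enumerate products U × V with U ∈ τ_X, V ∈ τ_Y (deduplicated):
  ∅ × ∅ = {} (∅)
  {d} × {x33} = {(d,x33)}
  {d} × {x31, x32} = {(d,x31), (d,x32)}
  {d, e} × {x33} = {(d,x33), (e,x33)}
  {d} × {x31, x32, x33} = {(d,x31), (d,x32), (d,x33)}
  {d, e} × {x31, x32} = {(d,x31), (d,x32), (e,x31), (e,x32)}
  {d, e} × {x31, x32, x33} = {(d,x31), (d,x32), (d,x33), (e,x31), (e,x32), (e,x33)}
These 7 distinct sets form the basis B.
Close under arbitrary unions to get τ_{X×Y}; counting gives |τ_{X×Y}| = 9.


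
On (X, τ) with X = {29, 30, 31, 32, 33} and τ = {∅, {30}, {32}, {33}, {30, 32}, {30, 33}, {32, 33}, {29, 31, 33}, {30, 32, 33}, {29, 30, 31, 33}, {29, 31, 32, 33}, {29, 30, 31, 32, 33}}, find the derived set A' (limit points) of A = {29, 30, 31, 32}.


A' = {29, 31}

For each x ∈ X, list the open sets U ∈ τ with x ∈ U, then check whether U ∩ (A ∖ {x}) ≠ ∅ for every such U.
  x = 29: opens ∋ x are {29, 31, 33}, {29, 30, 31, 33}, {29, 31, 32, 33}, {29, 30, 31, 32, 33}; each meets A ∖ {29}, so x IS a limit point.
  x = 30: open {30} ∋ x has {30} ∩ (A ∖ {30}) = ∅, so x is NOT a limit point.
  x = 31: opens ∋ x are {29, 31, 33}, {29, 30, 31, 33}, {29, 31, 32, 33}, {29, 30, 31, 32, 33}; each meets A ∖ {31}, so x IS a limit point.
  x = 32: open {32} ∋ x has {32} ∩ (A ∖ {32}) = ∅, so x is NOT a limit point.
  x = 33: open {33} ∋ x has {33} ∩ (A ∖ {33}) = ∅, so x is NOT a limit point.
Collecting: A' = {29, 31}.


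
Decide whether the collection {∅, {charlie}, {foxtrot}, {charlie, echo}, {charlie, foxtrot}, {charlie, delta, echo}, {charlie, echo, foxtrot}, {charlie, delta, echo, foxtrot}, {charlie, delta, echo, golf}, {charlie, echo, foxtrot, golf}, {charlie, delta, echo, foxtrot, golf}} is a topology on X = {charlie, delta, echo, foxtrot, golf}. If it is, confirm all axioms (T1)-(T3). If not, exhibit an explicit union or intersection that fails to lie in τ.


τ is NOT a topology on X.

Axiom (T1): ∅ ∈ τ? Yes; X ∈ τ? Yes.
Axiom (T2/T3): check pairwise unions and intersections of members of τ.
Counterexample for (T3): {charlie, delta, echo, golf} ∩ {charlie, echo, foxtrot, golf} = {charlie, echo, golf} ∉ τ. Therefore τ is NOT a topology.


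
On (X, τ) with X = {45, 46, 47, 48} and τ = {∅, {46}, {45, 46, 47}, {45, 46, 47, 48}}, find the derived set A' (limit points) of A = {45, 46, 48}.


A' = {45, 47, 48}

For each x ∈ X, list the open sets U ∈ τ with x ∈ U, then check whether U ∩ (A ∖ {x}) ≠ ∅ for every such U.
  x = 45: opens ∋ x are {45, 46, 47}, {45, 46, 47, 48}; each meets A ∖ {45}, so x IS a limit point.
  x = 46: open {46} ∋ x has {46} ∩ (A ∖ {46}) = ∅, so x is NOT a limit point.
  x = 47: opens ∋ x are {45, 46, 47}, {45, 46, 47, 48}; each meets A ∖ {47}, so x IS a limit point.
  x = 48: opens ∋ x are {45, 46, 47, 48}; each meets A ∖ {48}, so x IS a limit point.
Collecting: A' = {45, 47, 48}.


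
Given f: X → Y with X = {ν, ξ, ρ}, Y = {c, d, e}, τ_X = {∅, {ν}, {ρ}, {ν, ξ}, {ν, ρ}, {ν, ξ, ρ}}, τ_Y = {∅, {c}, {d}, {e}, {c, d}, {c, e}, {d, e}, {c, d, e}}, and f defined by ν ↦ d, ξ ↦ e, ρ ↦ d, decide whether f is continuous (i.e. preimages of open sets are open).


f is NOT continuous.

Compute f^{-1}(U) for each U ∈ τ_Y:
  U = ∅: f^{-1}(U) = ∅ ∈ τ_X ✓.
  U = {c}: f^{-1}(U) = ∅ ∈ τ_X ✓.
  U = {d}: f^{-1}(U) = {ν, ρ} ∈ τ_X ✓.
  U = {e}: f^{-1}(U) = {ξ} ∉ τ_X ✗.
  U = {c, d}: f^{-1}(U) = {ν, ρ} ∈ τ_X ✓.
  U = {c, e}: f^{-1}(U) = {ξ} ∉ τ_X ✗.
  U = {d, e}: f^{-1}(U) = {ν, ξ, ρ} ∈ τ_X ✓.
  U = {c, d, e}: f^{-1}(U) = {ν, ξ, ρ} ∈ τ_X ✓.
Found U = {e} with f^{-1}(U) = {ξ} not in τ_X. Therefore f is NOT continuous.


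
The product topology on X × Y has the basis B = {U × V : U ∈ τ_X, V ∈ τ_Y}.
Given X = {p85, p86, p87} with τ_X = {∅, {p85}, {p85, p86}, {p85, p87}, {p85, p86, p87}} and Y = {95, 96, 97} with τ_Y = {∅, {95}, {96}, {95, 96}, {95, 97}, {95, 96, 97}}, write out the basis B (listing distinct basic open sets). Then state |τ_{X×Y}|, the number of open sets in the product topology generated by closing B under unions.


Basis B = {∅ × ∅, {p85} × {95}, {p85} × {96}, {p85} × {95, 96}, {p85} × {95, 97}, {p85, p86} × {95}, {p85, p87} × {95}, {p85, p86} × {96}, {p85, p87} × {96}, {p85} × {95, 96, 97}, {p85, p86, p87} × {95}, {p85, p86, p87} × {96}, {p85, p86} × {95, 96}, {p85, p87} × {95, 96}, {p85, p86} × {95, 97}, {p85, p87} × {95, 97}, {p85, p86} × {95, 96, 97}, {p85, p87} × {95, 96, 97}, {p85, p86, p87} × {95, 96}, {p85, p86, p87} × {95, 97}, {p85, p86, p87} × {95, 96, 97}}; |τ_{X×Y}| = 70.

Enumerate products U × V with U ∈ τ_X, V ∈ τ_Y (deduplicated):
  ∅ × ∅ = {} (∅)
  {p85} × {95} = {(p85,95)}
  {p85} × {96} = {(p85,96)}
  {p85} × {95, 96} = {(p85,95), (p85,96)}
  {p85} × {95, 97} = {(p85,95), (p85,97)}
  {p85, p86} × {95} = {(p85,95), (p86,95)}
  {p85, p87} × {95} = {(p85,95), (p87,95)}
  {p85, p86} × {96} = {(p85,96), (p86,96)}
  {p85, p87} × {96} = {(p85,96), (p87,96)}
  {p85} × {95, 96, 97} = {(p85,95), (p85,96), (p85,97)}
  {p85, p86, p87} × {95} = {(p85,95), (p86,95), (p87,95)}
  {p85, p86, p87} × {96} = {(p85,96), (p86,96), (p87,96)}
  {p85, p86} × {95, 96} = {(p85,95), (p85,96), (p86,95), (p86,96)}
  {p85, p87} × {95, 96} = {(p85,95), (p85,96), (p87,95), (p87,96)}
  {p85, p86} × {95, 97} = {(p85,95), (p85,97), (p86,95), (p86,97)}
  {p85, p87} × {95, 97} = {(p85,95), (p85,97), (p87,95), (p87,97)}
  {p85, p86} × {95, 96, 97} = {(p85,95), (p85,96), (p85,97), (p86,95), (p86,96), (p86,97)}
  {p85, p87} × {95, 96, 97} = {(p85,95), (p85,96), (p85,97), (p87,95), (p87,96), (p87,97)}
  {p85, p86, p87} × {95, 96} = {(p85,95), (p85,96), (p86,95), (p86,96), (p87,95), (p87,96)}
  {p85, p86, p87} × {95, 97} = {(p85,95), (p85,97), (p86,95), (p86,97), (p87,95), (p87,97)}
  {p85, p86, p87} × {95, 96, 97} = {(p85,95), (p85,96), (p85,97), (p86,95), (p86,96), (p86,97), (p87,95), (p87,96), (p87,97)}
These 21 distinct sets form the basis B.
Close under arbitrary unions to get τ_{X×Y}; counting gives |τ_{X×Y}| = 70.


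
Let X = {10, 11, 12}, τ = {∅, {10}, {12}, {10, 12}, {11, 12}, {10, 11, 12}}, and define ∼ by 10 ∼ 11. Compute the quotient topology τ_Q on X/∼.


X/∼ = {[10=11], [12]}; |τ_Q| = 3.

Equivalence classes: [10=11], [12].
Quotient map π: X → X/∼ sends 10 ↦ [10=11], 11 ↦ [10=11], 12 ↦ [12].
For each subset V ⊆ X/∼, compute π^{-1}(V) ⊆ X and check whether π^{-1}(V) ∈ τ. V is open in τ_Q iff π^{-1}(V) ∈ τ.
  V = {}: π^{-1}(V) = ∅ ∈ τ ✓.
  V = {[10=11]}: π^{-1}(V) = {10, 11} ∉ τ ✗.
  V = {[12]}: π^{-1}(V) = {12} ∈ τ ✓.
  V = {[10=11], [12]}: π^{-1}(V) = {10, 11, 12} ∈ τ ✓.
Open sets in the quotient: τ_Q = {{}, {[12]}, {[10=11], [12]}} (3 elements).


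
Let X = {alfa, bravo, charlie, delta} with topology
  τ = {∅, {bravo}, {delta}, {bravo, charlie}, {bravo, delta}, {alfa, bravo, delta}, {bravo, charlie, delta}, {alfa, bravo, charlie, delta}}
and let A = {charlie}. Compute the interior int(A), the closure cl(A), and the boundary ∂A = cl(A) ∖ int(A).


int(A) = ∅, cl(A) = {charlie}, ∂A = {charlie}.

Closed sets in (X, τ) are complements of opens:
  closed(X, τ) = {∅, {alfa}, {charlie}, {alfa, charlie}, {alfa, delta}, {alfa, bravo, charlie}, {alfa, charlie, delta}, {alfa, bravo, charlie, delta}}.
int(A) = ⋃ {U ∈ τ : U ⊆ A}. Opens contained in A: ∅.
Taking the union of these: int(A) = ∅.
cl(A) = ⋂ {C closed : A ⊆ C}. Closed sets containing A: {charlie}, {alfa, charlie}, {alfa, bravo, charlie}, {alfa, charlie, delta}, {alfa, bravo, charlie, delta}.
Intersecting these: cl(A) = {charlie}.
∂A = cl(A) ∖ int(A) = {charlie} ∖ ∅ = {charlie}.


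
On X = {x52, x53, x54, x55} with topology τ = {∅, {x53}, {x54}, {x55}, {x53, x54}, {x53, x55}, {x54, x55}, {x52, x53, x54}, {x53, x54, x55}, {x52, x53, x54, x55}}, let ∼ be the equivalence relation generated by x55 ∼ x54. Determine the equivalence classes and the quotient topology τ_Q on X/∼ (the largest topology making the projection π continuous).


X/∼ = {[x52], [x53], [x54=x55]}; |τ_Q| = 5.

Equivalence classes: [x52], [x53], [x54=x55].
Quotient map π: X → X/∼ sends x52 ↦ [x52], x53 ↦ [x53], x54 ↦ [x54=x55], x55 ↦ [x54=x55].
For each subset V ⊆ X/∼, compute π^{-1}(V) ⊆ X and check whether π^{-1}(V) ∈ τ. V is open in τ_Q iff π^{-1}(V) ∈ τ.
  V = {}: π^{-1}(V) = ∅ ∈ τ ✓.
  V = {[x52]}: π^{-1}(V) = {x52} ∉ τ ✗.
  V = {[x53]}: π^{-1}(V) = {x53} ∈ τ ✓.
  V = {[x52], [x53]}: π^{-1}(V) = {x52, x53} ∉ τ ✗.
  V = {[x54=x55]}: π^{-1}(V) = {x54, x55} ∈ τ ✓.
  V = {[x52], [x54=x55]}: π^{-1}(V) = {x52, x54, x55} ∉ τ ✗.
  V = {[x53], [x54=x55]}: π^{-1}(V) = {x53, x54, x55} ∈ τ ✓.
  V = {[x52], [x53], [x54=x55]}: π^{-1}(V) = {x52, x53, x54, x55} ∈ τ ✓.
Open sets in the quotient: τ_Q = {{}, {[x53]}, {[x54=x55]}, {[x53], [x54=x55]}, {[x52], [x53], [x54=x55]}} (5 elements).


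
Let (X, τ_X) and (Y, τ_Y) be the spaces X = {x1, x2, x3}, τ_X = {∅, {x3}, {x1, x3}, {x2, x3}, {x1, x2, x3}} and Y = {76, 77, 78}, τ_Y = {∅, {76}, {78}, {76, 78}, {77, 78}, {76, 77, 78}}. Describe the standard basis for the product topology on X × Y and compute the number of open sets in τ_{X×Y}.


Basis B = {∅ × ∅, {x3} × {76}, {x3} × {78}, {x1, x3} × {76}, {x1, x3} × {78}, {x2, x3} × {76}, {x2, x3} × {78}, {x3} × {76, 78}, {x3} × {77, 78}, {x1, x2, x3} × {76}, {x1, x2, x3} × {78}, {x3} × {76, 77, 78}, {x1, x3} × {76, 78}, {x1, x3} × {77, 78}, {x2, x3} × {76, 78}, {x2, x3} × {77, 78}, {x1, x3} × {76, 77, 78}, {x1, x2, x3} × {76, 78}, {x1, x2, x3} × {77, 78}, {x2, x3} × {76, 77, 78}, {x1, x2, x3} × {76, 77, 78}}; |τ_{X×Y}| = 70.

Enumerate products U × V with U ∈ τ_X, V ∈ τ_Y (deduplicated):
  ∅ × ∅ = {} (∅)
  {x3} × {76} = {(x3,76)}
  {x3} × {78} = {(x3,78)}
  {x1, x3} × {76} = {(x1,76), (x3,76)}
  {x1, x3} × {78} = {(x1,78), (x3,78)}
  {x2, x3} × {76} = {(x2,76), (x3,76)}
  {x2, x3} × {78} = {(x2,78), (x3,78)}
  {x3} × {76, 78} = {(x3,76), (x3,78)}
  {x3} × {77, 78} = {(x3,77), (x3,78)}
  {x1, x2, x3} × {76} = {(x1,76), (x2,76), (x3,76)}
  {x1, x2, x3} × {78} = {(x1,78), (x2,78), (x3,78)}
  {x3} × {76, 77, 78} = {(x3,76), (x3,77), (x3,78)}
  {x1, x3} × {76, 78} = {(x1,76), (x1,78), (x3,76), (x3,78)}
  {x1, x3} × {77, 78} = {(x1,77), (x1,78), (x3,77), (x3,78)}
  {x2, x3} × {76, 78} = {(x2,76), (x2,78), (x3,76), (x3,78)}
  {x2, x3} × {77, 78} = {(x2,77), (x2,78), (x3,77), (x3,78)}
  {x1, x3} × {76, 77, 78} = {(x1,76), (x1,77), (x1,78), (x3,76), (x3,77), (x3,78)}
  {x1, x2, x3} × {76, 78} = {(x1,76), (x1,78), (x2,76), (x2,78), (x3,76), (x3,78)}
  {x1, x2, x3} × {77, 78} = {(x1,77), (x1,78), (x2,77), (x2,78), (x3,77), (x3,78)}
  {x2, x3} × {76, 77, 78} = {(x2,76), (x2,77), (x2,78), (x3,76), (x3,77), (x3,78)}
  {x1, x2, x3} × {76, 77, 78} = {(x1,76), (x1,77), (x1,78), (x2,76), (x2,77), (x2,78), (x3,76), (x3,77), (x3,78)}
These 21 distinct sets form the basis B.
Close under arbitrary unions to get τ_{X×Y}; counting gives |τ_{X×Y}| = 70.


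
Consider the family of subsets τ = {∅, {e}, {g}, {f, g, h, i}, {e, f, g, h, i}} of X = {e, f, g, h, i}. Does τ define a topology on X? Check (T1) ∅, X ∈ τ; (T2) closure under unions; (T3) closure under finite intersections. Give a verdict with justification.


τ is NOT a topology on X.

Axiom (T1): ∅ ∈ τ? Yes; X ∈ τ? Yes.
Axiom (T2/T3): check pairwise unions and intersections of members of τ.
Counterexample for (T2): {e} ∪ {g} = {e, g} ∉ τ. Therefore τ is NOT a topology.


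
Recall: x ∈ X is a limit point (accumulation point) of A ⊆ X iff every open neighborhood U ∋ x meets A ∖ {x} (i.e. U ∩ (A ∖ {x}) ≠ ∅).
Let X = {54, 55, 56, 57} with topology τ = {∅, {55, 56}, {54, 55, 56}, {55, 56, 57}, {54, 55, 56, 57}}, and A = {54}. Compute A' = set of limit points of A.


A' = ∅

For each x ∈ X, list the open sets U ∈ τ with x ∈ U, then check whether U ∩ (A ∖ {x}) ≠ ∅ for every such U.
  x = 54: open {54, 55, 56} ∋ x has {54, 55, 56} ∩ (A ∖ {54}) = ∅, so x is NOT a limit point.
  x = 55: open {55, 56} ∋ x has {55, 56} ∩ (A ∖ {55}) = ∅, so x is NOT a limit point.
  x = 56: open {55, 56} ∋ x has {55, 56} ∩ (A ∖ {56}) = ∅, so x is NOT a limit point.
  x = 57: open {55, 56, 57} ∋ x has {55, 56, 57} ∩ (A ∖ {57}) = ∅, so x is NOT a limit point.
Collecting: A' = ∅.


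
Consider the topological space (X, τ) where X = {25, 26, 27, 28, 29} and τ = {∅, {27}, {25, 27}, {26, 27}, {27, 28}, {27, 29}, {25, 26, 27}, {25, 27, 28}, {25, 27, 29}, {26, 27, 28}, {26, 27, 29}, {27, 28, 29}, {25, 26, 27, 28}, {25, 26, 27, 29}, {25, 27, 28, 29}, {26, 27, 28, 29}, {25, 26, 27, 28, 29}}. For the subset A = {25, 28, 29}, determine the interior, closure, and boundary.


int(A) = ∅, cl(A) = {25, 28, 29}, ∂A = {25, 28, 29}.

Closed sets in (X, τ) are complements of opens:
  closed(X, τ) = {∅, {25}, {26}, {28}, {29}, {25, 26}, {25, 28}, {25, 29}, {26, 28}, {26, 29}, {28, 29}, {25, 26, 28}, {25, 26, 29}, {25, 28, 29}, {26, 28, 29}, {25, 26, 28, 29}, {25, 26, 27, 28, 29}}.
int(A) = ⋃ {U ∈ τ : U ⊆ A}. Opens contained in A: ∅.
Taking the union of these: int(A) = ∅.
cl(A) = ⋂ {C closed : A ⊆ C}. Closed sets containing A: {25, 28, 29}, {25, 26, 28, 29}, {25, 26, 27, 28, 29}.
Intersecting these: cl(A) = {25, 28, 29}.
∂A = cl(A) ∖ int(A) = {25, 28, 29} ∖ ∅ = {25, 28, 29}.


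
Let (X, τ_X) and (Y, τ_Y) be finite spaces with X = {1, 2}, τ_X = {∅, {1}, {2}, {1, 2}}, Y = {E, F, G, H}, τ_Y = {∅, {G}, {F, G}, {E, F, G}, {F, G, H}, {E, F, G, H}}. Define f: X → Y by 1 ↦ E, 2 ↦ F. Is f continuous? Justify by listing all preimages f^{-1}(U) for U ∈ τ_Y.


f IS continuous.

Compute f^{-1}(U) for each U ∈ τ_Y:
  U = ∅: f^{-1}(U) = ∅ ∈ τ_X ✓.
  U = {G}: f^{-1}(U) = ∅ ∈ τ_X ✓.
  U = {F, G}: f^{-1}(U) = {2} ∈ τ_X ✓.
  U = {E, F, G}: f^{-1}(U) = {1, 2} ∈ τ_X ✓.
  U = {F, G, H}: f^{-1}(U) = {2} ∈ τ_X ✓.
  U = {E, F, G, H}: f^{-1}(U) = {1, 2} ∈ τ_X ✓.
Every preimage lies in τ_X, so f IS continuous.


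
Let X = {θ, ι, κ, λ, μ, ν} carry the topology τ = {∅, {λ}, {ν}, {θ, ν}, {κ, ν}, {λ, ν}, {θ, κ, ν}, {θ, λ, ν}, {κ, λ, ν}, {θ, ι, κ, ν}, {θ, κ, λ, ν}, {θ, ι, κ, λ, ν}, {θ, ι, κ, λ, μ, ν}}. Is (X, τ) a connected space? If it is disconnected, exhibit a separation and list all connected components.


(X, τ) is connected.

Find clopen sets (U ∈ τ with X ∖ U ∈ τ):
  U = ∅, X ∖ U = {θ, ι, κ, λ, μ, ν} — both open, so U is clopen.
  U = {θ, ι, κ, λ, μ, ν}, X ∖ U = ∅ — both open, so U is clopen.
Only trivial clopens (∅ and X) exist, so (X, τ) is connected.
Compute connected components by grouping points that agree on all clopens:
  component: {θ, ι, κ, λ, μ, ν}


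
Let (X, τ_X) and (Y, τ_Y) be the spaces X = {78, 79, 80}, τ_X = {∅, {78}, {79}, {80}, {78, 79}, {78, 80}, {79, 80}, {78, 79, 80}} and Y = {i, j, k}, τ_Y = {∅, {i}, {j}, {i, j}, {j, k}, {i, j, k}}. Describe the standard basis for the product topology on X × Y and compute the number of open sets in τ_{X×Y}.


Basis B = {∅ × ∅, {78} × {i}, {78} × {j}, {79} × {i}, {79} × {j}, {80} × {i}, {80} × {j}, {78} × {i, j}, {78, 79} × {i}, {78, 80} × {i}, {78} × {j, k}, {78, 79} × {j}, {78, 80} × {j}, {79} × {i, j}, {79, 80} × {i}, {79} × {j, k}, {79, 80} × {j}, {80} × {i, j}, {80} × {j, k}, {78} × {i, j, k}, {78, 79, 80} × {i}, {78, 79, 80} × {j}, {79} × {i, j, k}, {80} × {i, j, k}, {78, 79} × {i, j}, {78, 80} × {i, j}, {78, 79} × {j, k}, {78, 80} × {j, k}, {79, 80} × {i, j}, {79, 80} × {j, k}, {78, 79} × {i, j, k}, {78, 80} × {i, j, k}, {78, 79, 80} × {i, j}, {78, 79, 80} × {j, k}, {79, 80} × {i, j, k}, {78, 79, 80} × {i, j, k}}; |τ_{X×Y}| = 216.

Enumerate products U × V with U ∈ τ_X, V ∈ τ_Y (deduplicated):
  ∅ × ∅ = {} (∅)
  {78} × {i} = {(78,i)}
  {78} × {j} = {(78,j)}
  {79} × {i} = {(79,i)}
  {79} × {j} = {(79,j)}
  {80} × {i} = {(80,i)}
  {80} × {j} = {(80,j)}
  {78} × {i, j} = {(78,i), (78,j)}
  {78, 79} × {i} = {(78,i), (79,i)}
  {78, 80} × {i} = {(78,i), (80,i)}
  {78} × {j, k} = {(78,j), (78,k)}
  {78, 79} × {j} = {(78,j), (79,j)}
  {78, 80} × {j} = {(78,j), (80,j)}
  {79} × {i, j} = {(79,i), (79,j)}
  {79, 80} × {i} = {(79,i), (80,i)}
  {79} × {j, k} = {(79,j), (79,k)}
  {79, 80} × {j} = {(79,j), (80,j)}
  {80} × {i, j} = {(80,i), (80,j)}
  {80} × {j, k} = {(80,j), (80,k)}
  {78} × {i, j, k} = {(78,i), (78,j), (78,k)}
  {78, 79, 80} × {i} = {(78,i), (79,i), (80,i)}
  {78, 79, 80} × {j} = {(78,j), (79,j), (80,j)}
  {79} × {i, j, k} = {(79,i), (79,j), (79,k)}
  {80} × {i, j, k} = {(80,i), (80,j), (80,k)}
  {78, 79} × {i, j} = {(78,i), (78,j), (79,i), (79,j)}
  {78, 80} × {i, j} = {(78,i), (78,j), (80,i), (80,j)}
  {78, 79} × {j, k} = {(78,j), (78,k), (79,j), (79,k)}
  {78, 80} × {j, k} = {(78,j), (78,k), (80,j), (80,k)}
  {79, 80} × {i, j} = {(79,i), (79,j), (80,i), (80,j)}
  {79, 80} × {j, k} = {(79,j), (79,k), (80,j), (80,k)}
  {78, 79} × {i, j, k} = {(78,i), (78,j), (78,k), (79,i), (79,j), (79,k)}
  {78, 80} × {i, j, k} = {(78,i), (78,j), (78,k), (80,i), (80,j), (80,k)}
  {78, 79, 80} × {i, j} = {(78,i), (78,j), (79,i), (79,j), (80,i), (80,j)}
  {78, 79, 80} × {j, k} = {(78,j), (78,k), (79,j), (79,k), (80,j), (80,k)}
  {79, 80} × {i, j, k} = {(79,i), (79,j), (79,k), (80,i), (80,j), (80,k)}
  {78, 79, 80} × {i, j, k} = {(78,i), (78,j), (78,k), (79,i), (79,j), (79,k), (80,i), (80,j), (80,k)}
These 36 distinct sets form the basis B.
Close under arbitrary unions to get τ_{X×Y}; counting gives |τ_{X×Y}| = 216.


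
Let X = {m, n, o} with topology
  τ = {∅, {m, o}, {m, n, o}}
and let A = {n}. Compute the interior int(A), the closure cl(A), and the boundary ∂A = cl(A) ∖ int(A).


int(A) = ∅, cl(A) = {n}, ∂A = {n}.

Closed sets in (X, τ) are complements of opens:
  closed(X, τ) = {∅, {n}, {m, n, o}}.
int(A) = ⋃ {U ∈ τ : U ⊆ A}. Opens contained in A: ∅.
Taking the union of these: int(A) = ∅.
cl(A) = ⋂ {C closed : A ⊆ C}. Closed sets containing A: {n}, {m, n, o}.
Intersecting these: cl(A) = {n}.
∂A = cl(A) ∖ int(A) = {n} ∖ ∅ = {n}.


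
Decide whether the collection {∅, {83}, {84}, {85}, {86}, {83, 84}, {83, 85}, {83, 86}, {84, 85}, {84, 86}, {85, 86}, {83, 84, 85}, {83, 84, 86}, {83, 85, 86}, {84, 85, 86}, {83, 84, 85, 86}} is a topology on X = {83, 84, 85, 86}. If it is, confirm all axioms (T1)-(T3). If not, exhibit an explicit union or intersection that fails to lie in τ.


τ IS a topology on X.

Axiom (T1): ∅ ∈ τ? Yes; X ∈ τ? Yes.
Axiom (T2/T3): check pairwise unions and intersections of members of τ.
All pairwise intersections and unions checked — each lies in τ. Therefore τ satisfies (T1), (T2), (T3): it IS a topology on X.


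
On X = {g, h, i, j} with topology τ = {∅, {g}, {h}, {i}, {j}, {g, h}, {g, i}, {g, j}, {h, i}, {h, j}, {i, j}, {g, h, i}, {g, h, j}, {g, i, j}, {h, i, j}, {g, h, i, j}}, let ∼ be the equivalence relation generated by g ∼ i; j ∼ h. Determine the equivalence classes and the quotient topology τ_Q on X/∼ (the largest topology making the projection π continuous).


X/∼ = {[g=i], [h=j]}; |τ_Q| = 4.

Equivalence classes: [g=i], [h=j].
Quotient map π: X → X/∼ sends g ↦ [g=i], h ↦ [h=j], i ↦ [g=i], j ↦ [h=j].
For each subset V ⊆ X/∼, compute π^{-1}(V) ⊆ X and check whether π^{-1}(V) ∈ τ. V is open in τ_Q iff π^{-1}(V) ∈ τ.
  V = {}: π^{-1}(V) = ∅ ∈ τ ✓.
  V = {[g=i]}: π^{-1}(V) = {g, i} ∈ τ ✓.
  V = {[h=j]}: π^{-1}(V) = {h, j} ∈ τ ✓.
  V = {[g=i], [h=j]}: π^{-1}(V) = {g, h, i, j} ∈ τ ✓.
Open sets in the quotient: τ_Q = {{}, {[g=i]}, {[h=j]}, {[g=i], [h=j]}} (4 elements).


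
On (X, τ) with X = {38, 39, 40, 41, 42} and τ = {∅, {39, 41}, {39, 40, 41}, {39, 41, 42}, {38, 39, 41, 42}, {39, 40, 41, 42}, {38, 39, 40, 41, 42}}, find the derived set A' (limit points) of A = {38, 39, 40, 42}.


A' = {38, 40, 41, 42}

For each x ∈ X, list the open sets U ∈ τ with x ∈ U, then check whether U ∩ (A ∖ {x}) ≠ ∅ for every such U.
  x = 38: opens ∋ x are {38, 39, 41, 42}, {38, 39, 40, 41, 42}; each meets A ∖ {38}, so x IS a limit point.
  x = 39: open {39, 41} ∋ x has {39, 41} ∩ (A ∖ {39}) = ∅, so x is NOT a limit point.
  x = 40: opens ∋ x are {39, 40, 41}, {39, 40, 41, 42}, {38, 39, 40, 41, 42}; each meets A ∖ {40}, so x IS a limit point.
  x = 41: opens ∋ x are {39, 41}, {39, 40, 41}, {39, 41, 42}, {38, 39, 41, 42}, {39, 40, 41, 42}, {38, 39, 40, 41, 42}; each meets A ∖ {41}, so x IS a limit point.
  x = 42: opens ∋ x are {39, 41, 42}, {38, 39, 41, 42}, {39, 40, 41, 42}, {38, 39, 40, 41, 42}; each meets A ∖ {42}, so x IS a limit point.
Collecting: A' = {38, 40, 41, 42}.


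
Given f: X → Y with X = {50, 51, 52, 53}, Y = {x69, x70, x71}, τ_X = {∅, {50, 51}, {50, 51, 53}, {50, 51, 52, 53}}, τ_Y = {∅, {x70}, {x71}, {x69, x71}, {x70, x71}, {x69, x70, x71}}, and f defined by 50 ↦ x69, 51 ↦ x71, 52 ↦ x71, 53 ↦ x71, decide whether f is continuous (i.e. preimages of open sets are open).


f is NOT continuous.

Compute f^{-1}(U) for each U ∈ τ_Y:
  U = ∅: f^{-1}(U) = ∅ ∈ τ_X ✓.
  U = {x70}: f^{-1}(U) = ∅ ∈ τ_X ✓.
  U = {x71}: f^{-1}(U) = {51, 52, 53} ∉ τ_X ✗.
  U = {x69, x71}: f^{-1}(U) = {50, 51, 52, 53} ∈ τ_X ✓.
  U = {x70, x71}: f^{-1}(U) = {51, 52, 53} ∉ τ_X ✗.
  U = {x69, x70, x71}: f^{-1}(U) = {50, 51, 52, 53} ∈ τ_X ✓.
Found U = {x71} with f^{-1}(U) = {51, 52, 53} not in τ_X. Therefore f is NOT continuous.


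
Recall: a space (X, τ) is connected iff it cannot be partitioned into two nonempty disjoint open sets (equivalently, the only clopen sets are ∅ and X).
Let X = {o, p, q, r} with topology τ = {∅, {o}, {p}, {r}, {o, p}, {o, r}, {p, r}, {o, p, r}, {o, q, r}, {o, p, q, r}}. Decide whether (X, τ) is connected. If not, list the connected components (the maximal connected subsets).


(X, τ) is disconnected; components = [{p}, {o, q, r}].

Find clopen sets (U ∈ τ with X ∖ U ∈ τ):
  U = ∅, X ∖ U = {o, p, q, r} — both open, so U is clopen.
  U = {p}, X ∖ U = {o, q, r} — both open, so U is clopen.
  U = {o, q, r}, X ∖ U = {p} — both open, so U is clopen.
  U = {o, p, q, r}, X ∖ U = ∅ — both open, so U is clopen.
Nontrivial clopen(s) exist: e.g. {o, q, r}. So (X, τ) is disconnected.
Compute connected components by grouping points that agree on all clopens:
  component: {p}
  component: {o, q, r}


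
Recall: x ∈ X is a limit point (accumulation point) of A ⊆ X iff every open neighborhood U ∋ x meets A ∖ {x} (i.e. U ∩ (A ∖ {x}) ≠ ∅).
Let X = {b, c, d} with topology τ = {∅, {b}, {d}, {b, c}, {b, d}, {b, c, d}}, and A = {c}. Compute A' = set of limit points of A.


A' = ∅

For each x ∈ X, list the open sets U ∈ τ with x ∈ U, then check whether U ∩ (A ∖ {x}) ≠ ∅ for every such U.
  x = b: open {b} ∋ x has {b} ∩ (A ∖ {b}) = ∅, so x is NOT a limit point.
  x = c: open {b, c} ∋ x has {b, c} ∩ (A ∖ {c}) = ∅, so x is NOT a limit point.
  x = d: open {d} ∋ x has {d} ∩ (A ∖ {d}) = ∅, so x is NOT a limit point.
Collecting: A' = ∅.


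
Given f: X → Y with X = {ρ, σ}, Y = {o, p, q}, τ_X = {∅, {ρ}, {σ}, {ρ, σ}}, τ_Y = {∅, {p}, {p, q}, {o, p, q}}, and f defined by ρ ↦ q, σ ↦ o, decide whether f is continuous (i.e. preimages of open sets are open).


f IS continuous.

Compute f^{-1}(U) for each U ∈ τ_Y:
  U = ∅: f^{-1}(U) = ∅ ∈ τ_X ✓.
  U = {p}: f^{-1}(U) = ∅ ∈ τ_X ✓.
  U = {p, q}: f^{-1}(U) = {ρ} ∈ τ_X ✓.
  U = {o, p, q}: f^{-1}(U) = {ρ, σ} ∈ τ_X ✓.
Every preimage lies in τ_X, so f IS continuous.


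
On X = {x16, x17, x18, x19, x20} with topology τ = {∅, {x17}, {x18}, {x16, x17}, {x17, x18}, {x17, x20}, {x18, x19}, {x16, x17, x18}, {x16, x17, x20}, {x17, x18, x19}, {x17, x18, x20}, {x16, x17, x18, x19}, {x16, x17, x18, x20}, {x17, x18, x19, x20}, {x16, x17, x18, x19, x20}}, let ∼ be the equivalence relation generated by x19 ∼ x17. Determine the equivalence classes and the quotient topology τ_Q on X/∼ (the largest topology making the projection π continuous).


X/∼ = {[x16], [x17=x19], [x18], [x20]}; |τ_Q| = 6.

Equivalence classes: [x16], [x17=x19], [x18], [x20].
Quotient map π: X → X/∼ sends x16 ↦ [x16], x17 ↦ [x17=x19], x18 ↦ [x18], x19 ↦ [x17=x19], x20 ↦ [x20].
For each subset V ⊆ X/∼, compute π^{-1}(V) ⊆ X and check whether π^{-1}(V) ∈ τ. V is open in τ_Q iff π^{-1}(V) ∈ τ.
  V = {}: π^{-1}(V) = ∅ ∈ τ ✓.
  V = {[x16]}: π^{-1}(V) = {x16} ∉ τ ✗.
  V = {[x17=x19]}: π^{-1}(V) = {x17, x19} ∉ τ ✗.
  V = {[x16], [x17=x19]}: π^{-1}(V) = {x16, x17, x19} ∉ τ ✗.
  V = {[x18]}: π^{-1}(V) = {x18} ∈ τ ✓.
  V = {[x16], [x18]}: π^{-1}(V) = {x16, x18} ∉ τ ✗.
  V = {[x17=x19], [x18]}: π^{-1}(V) = {x17, x18, x19} ∈ τ ✓.
  V = {[x16], [x17=x19], [x18]}: π^{-1}(V) = {x16, x17, x18, x19} ∈ τ ✓.
  V = {[x20]}: π^{-1}(V) = {x20} ∉ τ ✗.
  V = {[x16], [x20]}: π^{-1}(V) = {x16, x20} ∉ τ ✗.
  V = {[x17=x19], [x20]}: π^{-1}(V) = {x17, x19, x20} ∉ τ ✗.
  V = {[x16], [x17=x19], [x20]}: π^{-1}(V) = {x16, x17, x19, x20} ∉ τ ✗.
  V = {[x18], [x20]}: π^{-1}(V) = {x18, x20} ∉ τ ✗.
  V = {[x16], [x18], [x20]}: π^{-1}(V) = {x16, x18, x20} ∉ τ ✗.
  V = {[x17=x19], [x18], [x20]}: π^{-1}(V) = {x17, x18, x19, x20} ∈ τ ✓.
  V = {[x16], [x17=x19], [x18], [x20]}: π^{-1}(V) = {x16, x17, x18, x19, x20} ∈ τ ✓.
Open sets in the quotient: τ_Q = {{}, {[x18]}, {[x17=x19], [x18]}, {[x16], [x17=x19], [x18]}, {[x17=x19], [x18], [x20]}, {[x16], [x17=x19], [x18], [x20]}} (6 elements).


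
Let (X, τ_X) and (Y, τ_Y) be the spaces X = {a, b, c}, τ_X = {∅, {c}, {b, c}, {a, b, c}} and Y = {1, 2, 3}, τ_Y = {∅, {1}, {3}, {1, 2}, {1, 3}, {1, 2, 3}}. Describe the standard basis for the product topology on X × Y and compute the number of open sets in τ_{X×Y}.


Basis B = {∅ × ∅, {c} × {1}, {c} × {3}, {b, c} × {1}, {b, c} × {3}, {c} × {1, 2}, {c} × {1, 3}, {a, b, c} × {1}, {a, b, c} × {3}, {c} × {1, 2, 3}, {b, c} × {1, 2}, {b, c} × {1, 3}, {a, b, c} × {1, 2}, {a, b, c} × {1, 3}, {b, c} × {1, 2, 3}, {a, b, c} × {1, 2, 3}}; |τ_{X×Y}| = 40.

Enumerate products U × V with U ∈ τ_X, V ∈ τ_Y (deduplicated):
  ∅ × ∅ = {} (∅)
  {c} × {1} = {(c,1)}
  {c} × {3} = {(c,3)}
  {b, c} × {1} = {(b,1), (c,1)}
  {b, c} × {3} = {(b,3), (c,3)}
  {c} × {1, 2} = {(c,1), (c,2)}
  {c} × {1, 3} = {(c,1), (c,3)}
  {a, b, c} × {1} = {(a,1), (b,1), (c,1)}
  {a, b, c} × {3} = {(a,3), (b,3), (c,3)}
  {c} × {1, 2, 3} = {(c,1), (c,2), (c,3)}
  {b, c} × {1, 2} = {(b,1), (b,2), (c,1), (c,2)}
  {b, c} × {1, 3} = {(b,1), (b,3), (c,1), (c,3)}
  {a, b, c} × {1, 2} = {(a,1), (a,2), (b,1), (b,2), (c,1), (c,2)}
  {a, b, c} × {1, 3} = {(a,1), (a,3), (b,1), (b,3), (c,1), (c,3)}
  {b, c} × {1, 2, 3} = {(b,1), (b,2), (b,3), (c,1), (c,2), (c,3)}
  {a, b, c} × {1, 2, 3} = {(a,1), (a,2), (a,3), (b,1), (b,2), (b,3), (c,1), (c,2), (c,3)}
These 16 distinct sets form the basis B.
Close under arbitrary unions to get τ_{X×Y}; counting gives |τ_{X×Y}| = 40.


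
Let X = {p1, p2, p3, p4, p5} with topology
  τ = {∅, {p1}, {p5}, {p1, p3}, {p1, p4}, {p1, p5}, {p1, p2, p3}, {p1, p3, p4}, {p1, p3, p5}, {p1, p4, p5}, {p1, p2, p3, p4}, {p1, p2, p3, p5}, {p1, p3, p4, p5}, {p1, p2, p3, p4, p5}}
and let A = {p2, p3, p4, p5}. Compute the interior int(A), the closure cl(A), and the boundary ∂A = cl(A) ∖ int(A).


int(A) = {p5}, cl(A) = {p2, p3, p4, p5}, ∂A = {p2, p3, p4}.

Closed sets in (X, τ) are complements of opens:
  closed(X, τ) = {∅, {p2}, {p4}, {p5}, {p2, p3}, {p2, p4}, {p2, p5}, {p4, p5}, {p2, p3, p4}, {p2, p3, p5}, {p2, p4, p5}, {p1, p2, p3, p4}, {p2, p3, p4, p5}, {p1, p2, p3, p4, p5}}.
int(A) = ⋃ {U ∈ τ : U ⊆ A}. Opens contained in A: ∅, {p5}.
Taking the union of these: int(A) = {p5}.
cl(A) = ⋂ {C closed : A ⊆ C}. Closed sets containing A: {p2, p3, p4, p5}, {p1, p2, p3, p4, p5}.
Intersecting these: cl(A) = {p2, p3, p4, p5}.
∂A = cl(A) ∖ int(A) = {p2, p3, p4, p5} ∖ {p5} = {p2, p3, p4}.


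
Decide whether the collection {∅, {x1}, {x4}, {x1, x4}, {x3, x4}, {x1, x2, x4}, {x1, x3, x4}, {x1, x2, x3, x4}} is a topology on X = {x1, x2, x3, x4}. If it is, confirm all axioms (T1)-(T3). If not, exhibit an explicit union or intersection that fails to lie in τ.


τ IS a topology on X.

Axiom (T1): ∅ ∈ τ? Yes; X ∈ τ? Yes.
Axiom (T2/T3): check pairwise unions and intersections of members of τ.
All pairwise intersections and unions checked — each lies in τ. Therefore τ satisfies (T1), (T2), (T3): it IS a topology on X.


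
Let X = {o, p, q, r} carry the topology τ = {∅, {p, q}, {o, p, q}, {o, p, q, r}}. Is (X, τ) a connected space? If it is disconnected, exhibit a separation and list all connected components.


(X, τ) is connected.

Find clopen sets (U ∈ τ with X ∖ U ∈ τ):
  U = ∅, X ∖ U = {o, p, q, r} — both open, so U is clopen.
  U = {o, p, q, r}, X ∖ U = ∅ — both open, so U is clopen.
Only trivial clopens (∅ and X) exist, so (X, τ) is connected.
Compute connected components by grouping points that agree on all clopens:
  component: {o, p, q, r}


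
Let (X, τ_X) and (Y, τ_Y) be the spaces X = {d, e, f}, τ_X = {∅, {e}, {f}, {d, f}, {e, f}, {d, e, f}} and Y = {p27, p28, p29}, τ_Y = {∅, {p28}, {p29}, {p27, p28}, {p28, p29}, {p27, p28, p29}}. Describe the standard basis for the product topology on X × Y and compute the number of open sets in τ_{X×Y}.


Basis B = {∅ × ∅, {e} × {p28}, {e} × {p29}, {f} × {p28}, {f} × {p29}, {d, f} × {p28}, {d, f} × {p29}, {e} × {p27, p28}, {e} × {p28, p29}, {e, f} × {p28}, {e, f} × {p29}, {f} × {p27, p28}, {f} × {p28, p29}, {d, e, f} × {p28}, {d, e, f} × {p29}, {e} × {p27, p28, p29}, {f} × {p27, p28, p29}, {d, f} × {p27, p28}, {d, f} × {p28, p29}, {e, f} × {p27, p28}, {e, f} × {p28, p29}, {d, f} × {p27, p28, p29}, {d, e, f} × {p27, p28}, {d, e, f} × {p28, p29}, {e, f} × {p27, p28, p29}, {d, e, f} × {p27, p28, p29}}; |τ_{X×Y}| = 108.

Enumerate products U × V with U ∈ τ_X, V ∈ τ_Y (deduplicated):
  ∅ × ∅ = {} (∅)
  {e} × {p28} = {(e,p28)}
  {e} × {p29} = {(e,p29)}
  {f} × {p28} = {(f,p28)}
  {f} × {p29} = {(f,p29)}
  {d, f} × {p28} = {(d,p28), (f,p28)}
  {d, f} × {p29} = {(d,p29), (f,p29)}
  {e} × {p27, p28} = {(e,p27), (e,p28)}
  {e} × {p28, p29} = {(e,p28), (e,p29)}
  {e, f} × {p28} = {(e,p28), (f,p28)}
  {e, f} × {p29} = {(e,p29), (f,p29)}
  {f} × {p27, p28} = {(f,p27), (f,p28)}
  {f} × {p28, p29} = {(f,p28), (f,p29)}
  {d, e, f} × {p28} = {(d,p28), (e,p28), (f,p28)}
  {d, e, f} × {p29} = {(d,p29), (e,p29), (f,p29)}
  {e} × {p27, p28, p29} = {(e,p27), (e,p28), (e,p29)}
  {f} × {p27, p28, p29} = {(f,p27), (f,p28), (f,p29)}
  {d, f} × {p27, p28} = {(d,p27), (d,p28), (f,p27), (f,p28)}
  {d, f} × {p28, p29} = {(d,p28), (d,p29), (f,p28), (f,p29)}
  {e, f} × {p27, p28} = {(e,p27), (e,p28), (f,p27), (f,p28)}
  {e, f} × {p28, p29} = {(e,p28), (e,p29), (f,p28), (f,p29)}
  {d, f} × {p27, p28, p29} = {(d,p27), (d,p28), (d,p29), (f,p27), (f,p28), (f,p29)}
  {d, e, f} × {p27, p28} = {(d,p27), (d,p28), (e,p27), (e,p28), (f,p27), (f,p28)}
  {d, e, f} × {p28, p29} = {(d,p28), (d,p29), (e,p28), (e,p29), (f,p28), (f,p29)}
  {e, f} × {p27, p28, p29} = {(e,p27), (e,p28), (e,p29), (f,p27), (f,p28), (f,p29)}
  {d, e, f} × {p27, p28, p29} = {(d,p27), (d,p28), (d,p29), (e,p27), (e,p28), (e,p29), (f,p27), (f,p28), (f,p29)}
These 26 distinct sets form the basis B.
Close under arbitrary unions to get τ_{X×Y}; counting gives |τ_{X×Y}| = 108.
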